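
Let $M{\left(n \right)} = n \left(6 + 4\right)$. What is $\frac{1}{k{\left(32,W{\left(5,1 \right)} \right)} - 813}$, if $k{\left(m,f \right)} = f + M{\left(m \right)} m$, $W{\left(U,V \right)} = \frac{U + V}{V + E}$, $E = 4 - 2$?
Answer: $\frac{1}{9429} \approx 0.00010606$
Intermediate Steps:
$M{\left(n \right)} = 10 n$ ($M{\left(n \right)} = n 10 = 10 n$)
$E = 2$ ($E = 4 - 2 = 2$)
$W{\left(U,V \right)} = \frac{U + V}{2 + V}$ ($W{\left(U,V \right)} = \frac{U + V}{V + 2} = \frac{U + V}{2 + V}$)
$k{\left(m,f \right)} = f + 10 m^{2}$ ($k{\left(m,f \right)} = f + 10 m m = f + 10 m^{2}$)
$\frac{1}{k{\left(32,W{\left(5,1 \right)} \right)} - 813} = \frac{1}{\left(\frac{5 + 1}{2 + 1} + 10 \cdot 32^{2}\right) - 813} = \frac{1}{\left(\frac{1}{3} \cdot 6 + 10 \cdot 1024\right) - 813} = \frac{1}{\left(\frac{1}{3} \cdot 6 + 10240\right) - 813} = \frac{1}{\left(2 + 10240\right) - 813} = \frac{1}{10242 - 813} = \frac{1}{9429}$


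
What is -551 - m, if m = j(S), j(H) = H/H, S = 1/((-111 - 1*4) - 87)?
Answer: -552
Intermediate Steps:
S = -1/202 (S = 1/((-111 - 4) - 87) = 1/(-115 - 87) = 1/(-202) = -1/202 ≈ -0.0049505)
j(H) = 1
m = 1
-551 - m = -551 - 1*1 = -551 - 1 = -552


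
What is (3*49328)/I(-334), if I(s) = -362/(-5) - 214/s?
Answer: 123566640/60989 ≈ 2026.0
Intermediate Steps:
I(s) = 362/5 - 214/s (I(s) = -362*(-⅕) - 214/s = 362/5 - 214/s)
(3*49328)/I(-334) = (3*49328)/(362/5 - 214/(-334)) = 147984/(362/5 - 214*(-1/334)) = 147984/(362/5 + 107/167) = 147984/(60989/835) = 147984*(835/60989) = 123566640/60989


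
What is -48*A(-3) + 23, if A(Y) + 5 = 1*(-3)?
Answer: 407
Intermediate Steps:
A(Y) = -8 (A(Y) = -5 + 1*(-3) = -5 - 3 = -8)
-48*A(-3) + 23 = -48*(-8) + 23 = 384 + 23 = 407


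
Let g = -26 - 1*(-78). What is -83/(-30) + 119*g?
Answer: 185723/30 ≈ 6190.8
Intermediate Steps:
g = 52 (g = -26 + 78 = 52)
-83/(-30) + 119*g = -83/(-30) + 119*52 = -83*(-1/30) + 6188 = 83/30 + 6188 = 185723/30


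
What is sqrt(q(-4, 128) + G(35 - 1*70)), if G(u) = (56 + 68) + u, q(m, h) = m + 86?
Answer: 3*sqrt(19) ≈ 13.077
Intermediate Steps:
q(m, h) = 86 + m
G(u) = 124 + u
sqrt(q(-4, 128) + G(35 - 1*70)) = sqrt((86 - 4) + (124 + (35 - 1*70))) = sqrt(82 + (124 + (35 - 70))) = sqrt(82 + (124 - 35)) = sqrt(82 + 89) = sqrt(171) = 3*sqrt(19)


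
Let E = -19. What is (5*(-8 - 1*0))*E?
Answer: 760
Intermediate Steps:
(5*(-8 - 1*0))*E = (5*(-8 - 1*0))*(-19) = (5*(-8 + 0))*(-19) = (5*(-8))*(-19) = -40*(-19) = 760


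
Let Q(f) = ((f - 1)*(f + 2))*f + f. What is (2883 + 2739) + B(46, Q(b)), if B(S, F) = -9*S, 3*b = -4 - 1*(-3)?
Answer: 5208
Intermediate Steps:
b = -⅓ (b = (-4 - 1*(-3))/3 = (-4 + 3)/3 = (⅓)*(-1) = -⅓ ≈ -0.33333)
Q(f) = f + f*(-1 + f)*(2 + f) (Q(f) = ((-1 + f)*(2 + f))*f + f = f*(-1 + f)*(2 + f) + f = f + f*(-1 + f)*(2 + f))
(2883 + 2739) + B(46, Q(b)) = (2883 + 2739) - 9*46 = 5622 - 414 = 5208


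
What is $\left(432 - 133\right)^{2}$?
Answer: $89401$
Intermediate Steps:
$\left(432 - 133\right)^{2} = 299^{2} = 89401$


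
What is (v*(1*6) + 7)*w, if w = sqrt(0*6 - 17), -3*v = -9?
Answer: 25*I*sqrt(17) ≈ 103.08*I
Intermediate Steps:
v = 3 (v = -1/3*(-9) = 3)
w = I*sqrt(17) (w = sqrt(0 - 17) = sqrt(-17) = I*sqrt(17) ≈ 4.1231*I)
(v*(1*6) + 7)*w = (3*(1*6) + 7)*(I*sqrt(17)) = (3*6 + 7)*(I*sqrt(17)) = (18 + 7)*(I*sqrt(17)) = 25*(I*sqrt(17)) = 25*I*sqrt(17)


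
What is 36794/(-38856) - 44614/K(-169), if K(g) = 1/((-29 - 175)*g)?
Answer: -29882445083389/19428 ≈ -1.5381e+9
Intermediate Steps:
K(g) = -1/(204*g) (K(g) = 1/((-204)*g) = -1/(204*g))
36794/(-38856) - 44614/K(-169) = 36794/(-38856) - 44614/((-1/204/(-169))) = 36794*(-1/38856) - 44614/((-1/204*(-1/169))) = -18397/19428 - 44614/1/34476 = -18397/19428 - 44614*34476 = -18397/19428 - 1538112264 = -29882445083389/19428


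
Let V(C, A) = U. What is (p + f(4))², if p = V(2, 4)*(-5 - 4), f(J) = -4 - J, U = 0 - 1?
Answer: 1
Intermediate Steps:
U = -1
V(C, A) = -1
p = 9 (p = -(-5 - 4) = -1*(-9) = 9)
(p + f(4))² = (9 + (-4 - 1*4))² = (9 + (-4 - 4))² = (9 - 8)² = 1² = 1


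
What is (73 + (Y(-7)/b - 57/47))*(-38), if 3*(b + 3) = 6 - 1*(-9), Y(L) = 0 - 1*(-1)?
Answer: -129105/47 ≈ -2746.9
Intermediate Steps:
Y(L) = 1 (Y(L) = 0 + 1 = 1)
b = 2 (b = -3 + (6 - 1*(-9))/3 = -3 + (6 + 9)/3 = -3 + (1/3)*15 = -3 + 5 = 2)
(73 + (Y(-7)/b - 57/47))*(-38) = (73 + (1/2 - 57/47))*(-38) = (73 - 67/94)*(-38) = (6795/94)*(-38) = -129105/47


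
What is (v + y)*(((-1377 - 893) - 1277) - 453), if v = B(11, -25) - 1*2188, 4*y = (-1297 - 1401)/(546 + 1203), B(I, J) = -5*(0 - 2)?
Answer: 15239986000/1749 ≈ 8.7135e+6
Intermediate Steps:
B(I, J) = 10 (B(I, J) = -5*(-2) = 10)
y = -1349/3498 (y = ((-1297 - 1401)/(546 + 1203))/4 = (-2698/1749)/4 = (-2698*1/1749)/4 = (1/4)*(-2698/1749) = -1349/3498 ≈ -0.38565)
v = -2178 (v = 10 - 1*2188 = 10 - 2188 = -2178)
(v + y)*(((-1377 - 893) - 1277) - 453) = (-2178 - 1349/3498)*(((-1377 - 893) - 1277) - 453) = -7619993*((-2270 - 1277) - 453)/3498 = -7619993*(-3547 - 453)/3498 = -7619993/3498*(-4000) = 15239986000/1749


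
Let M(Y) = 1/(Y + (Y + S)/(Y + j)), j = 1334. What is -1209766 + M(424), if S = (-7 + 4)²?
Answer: -902273725192/745825 ≈ -1.2098e+6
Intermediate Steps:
S = 9 (S = (-3)² = 9)
M(Y) = 1/(Y + (9 + Y)/(1334 + Y)) (M(Y) = 1/(Y + (Y + 9)/(Y + 1334)) = 1/(Y + (9 + Y)/(1334 + Y)))
-1209766 + M(424) = -1209766 + (1334 + 424)/(9 + 424² + 1335*424) = -1209766 + 1758/(9 + 179776 + 566040) = -1209766 + 1758/745825 = -902273725192/745825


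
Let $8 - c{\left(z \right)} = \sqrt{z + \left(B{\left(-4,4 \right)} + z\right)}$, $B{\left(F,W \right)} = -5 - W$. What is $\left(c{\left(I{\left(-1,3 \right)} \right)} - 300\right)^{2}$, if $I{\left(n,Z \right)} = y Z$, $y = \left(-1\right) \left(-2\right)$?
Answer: $\left(292 + \sqrt{3}\right)^{2} \approx 86279.0$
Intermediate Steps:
$y = 2$
$I{\left(n,Z \right)} = 2 Z$
$c{\left(z \right)} = 8 - \sqrt{-9 + 2 z}$ ($c{\left(z \right)} = 8 - \sqrt{z + \left(\left(-5 - 4\right) + z\right)} = 8 - \sqrt{z + \left(-9 + z\right)} = 8 - \sqrt{-9 + 2 z}$)
$\left(c{\left(I{\left(-1,3 \right)} \right)} - 300\right)^{2} = \left(\left(8 - \sqrt{-9 + 2 \cdot 2 \cdot 3}\right) - 300\right)^{2} = \left(\left(8 - \sqrt{-9 + 2 \cdot 6}\right) - 300\right)^{2} = \left(\left(8 - \sqrt{-9 + 12}\right) - 300\right)^{2} = \left(\left(8 - \sqrt{3}\right) - 300\right)^{2} = \left(-292 - \sqrt{3}\right)^{2}$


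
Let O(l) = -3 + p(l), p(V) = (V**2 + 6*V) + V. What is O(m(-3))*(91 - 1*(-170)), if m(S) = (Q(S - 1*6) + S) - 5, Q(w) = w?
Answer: 43587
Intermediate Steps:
m(S) = -11 + 2*S (m(S) = ((S - 1*6) + S) - 5 = ((S - 6) + S) - 5 = ((-6 + S) + S) - 5 = (-6 + 2*S) - 5 = -11 + 2*S)
p(V) = V**2 + 7*V
O(l) = -3 + l*(7 + l)
O(m(-3))*(91 - 1*(-170)) = (-3 + (-11 + 2*(-3))*(7 + (-11 + 2*(-3))))*(91 - 1*(-170)) = (-3 + (-11 - 6)*(7 + (-11 - 6)))*(91 + 170) = (-3 - 17*(7 - 17))*261 = (-3 - 17*(-10))*261 = (-3 + 170)*261 = 167*261 = 43587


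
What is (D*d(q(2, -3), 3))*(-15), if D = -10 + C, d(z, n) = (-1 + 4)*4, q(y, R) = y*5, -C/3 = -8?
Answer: -2520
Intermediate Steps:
C = 24 (C = -3*(-8) = 24)
q(y, R) = 5*y
d(z, n) = 12 (d(z, n) = 3*4 = 12)
D = 14 (D = -10 + 24 = 14)
(D*d(q(2, -3), 3))*(-15) = (14*12)*(-15) = 168*(-15) = -2520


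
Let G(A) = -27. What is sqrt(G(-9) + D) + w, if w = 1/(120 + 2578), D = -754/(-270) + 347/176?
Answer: 1/2698 + I*sqrt(87173295)/1980 ≈ 0.00037064 + 4.7155*I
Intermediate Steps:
D = 113197/23760 (D = -754*(-1/270) + 347*(1/176) = 377/135 + 347/176 = 113197/23760 ≈ 4.7642)
w = 1/2698 ≈ 0.00037064
sqrt(G(-9) + D) + w = sqrt(-27 + 113197/23760) + 1/2698 = sqrt(-528323/23760) + 1/2698 = I*sqrt(87173295)/1980 + 1/2698 = 1/2698 + I*sqrt(87173295)/1980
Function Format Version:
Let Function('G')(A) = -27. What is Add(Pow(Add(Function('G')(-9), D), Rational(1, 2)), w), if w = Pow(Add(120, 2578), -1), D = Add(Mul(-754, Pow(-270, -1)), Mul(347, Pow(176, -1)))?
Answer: Add(Rational(1, 2698), Mul(Rational(1, 1980), I, Pow(87173295, Rational(1, 2)))) ≈ Add(0.00037064, Mul(4.7155, I))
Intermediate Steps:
D = Rational(113197, 23760) (D = Add(Mul(-754, Rational(-1, 270)), Mul(347, Rational(1, 176))) = Add(Rational(377, 135), Rational(347, 176)) = Rational(113197, 23760) ≈ 4.7642)
w = Rational(1, 2698) (w = Pow(2698, -1) = Rational(1, 2698) ≈ 0.00037064)
Add(Pow(Add(Function('G')(-9), D), Rational(1, 2)), w) = Add(Pow(Add(-27, Rational(113197, 23760)), Rational(1, 2)), Rational(1, 2698)) = Add(Pow(Rational(-528323, 23760), Rational(1, 2)), Rational(1, 2698)) = Add(Mul(Rational(1, 1980), I, Pow(87173295, Rational(1, 2))), Rational(1, 2698)) = Add(Rational(1, 2698), Mul(Rational(1, 1980), I, Pow(87173295, Rational(1, 2))))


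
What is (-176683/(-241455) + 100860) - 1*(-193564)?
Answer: 71090323603/241455 ≈ 2.9442e+5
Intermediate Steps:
(-176683/(-241455) + 100860) - 1*(-193564) = (-176683*(-1/241455) + 100860) + 193564 = (176683/241455 + 100860) + 193564 = 24353327983/241455 + 193564 = 71090323603/241455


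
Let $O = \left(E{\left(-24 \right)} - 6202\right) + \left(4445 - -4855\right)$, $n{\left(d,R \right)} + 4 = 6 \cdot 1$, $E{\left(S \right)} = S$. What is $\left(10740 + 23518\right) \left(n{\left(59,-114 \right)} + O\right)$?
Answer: $105377608$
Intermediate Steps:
$n{\left(d,R \right)} = 2$ ($n{\left(d,R \right)} = -4 + 6 \cdot 1 = -4 + 6 = 2$)
$O = 3074$ ($O = \left(-24 - 6202\right) + \left(4445 - -4855\right) = -6226 + \left(4445 + 4855\right) = -6226 + 9300 = 3074$)
$\left(10740 + 23518\right) \left(n{\left(59,-114 \right)} + O\right) = \left(10740 + 23518\right) \left(2 + 3074\right) = 34258 \cdot 3076 = 105377608$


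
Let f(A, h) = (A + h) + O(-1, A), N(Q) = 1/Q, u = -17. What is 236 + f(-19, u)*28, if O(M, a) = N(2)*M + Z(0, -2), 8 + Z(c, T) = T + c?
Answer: -1066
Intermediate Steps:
Z(c, T) = -8 + T + c (Z(c, T) = -8 + (T + c) = -8 + T + c)
O(M, a) = -10 + M/2 (O(M, a) = M/2 + (-8 - 2 + 0) = M/2 - 10 = -10 + M/2)
f(A, h) = -21/2 + A + h (f(A, h) = (A + h) + (-10 + (½)*(-1)) = (A + h) + (-10 - ½) = (A + h) - 21/2 = -21/2 + A + h)
236 + f(-19, u)*28 = 236 + (-21/2 - 19 - 17)*28 = 236 - 93/2*28 = 236 - 1302 = -1066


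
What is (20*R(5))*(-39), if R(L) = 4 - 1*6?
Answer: 1560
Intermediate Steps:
R(L) = -2 (R(L) = 4 - 6 = -2)
(20*R(5))*(-39) = (20*(-2))*(-39) = -40*(-39) = 1560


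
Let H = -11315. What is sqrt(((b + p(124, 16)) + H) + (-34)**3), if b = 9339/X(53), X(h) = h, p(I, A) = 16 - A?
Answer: 618*I*sqrt(371)/53 ≈ 224.59*I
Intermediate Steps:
b = 9339/53 ≈ 176.21
sqrt(((b + p(124, 16)) + H) + (-34)**3) = sqrt(((9339/53 + (16 - 1*16)) - 11315) + (-34)**3) = sqrt(((9339/53 + (16 - 16)) - 11315) - 39304) = sqrt(((9339/53 + 0) - 11315) - 39304) = sqrt((9339/53 - 11315) - 39304) = sqrt(-590356/53 - 39304) = sqrt(-2673468/53) = 618*I*sqrt(371)/53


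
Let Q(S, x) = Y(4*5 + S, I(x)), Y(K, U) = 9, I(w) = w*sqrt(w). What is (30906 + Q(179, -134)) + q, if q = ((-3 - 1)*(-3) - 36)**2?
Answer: 31491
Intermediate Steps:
I(w) = w**(3/2)
Q(S, x) = 9
q = 576 (q = (-4*(-3) - 36)**2 = (12 - 36)**2 = (-24)**2 = 576)
(30906 + Q(179, -134)) + q = (30906 + 9) + 576 = 30915 + 576 = 31491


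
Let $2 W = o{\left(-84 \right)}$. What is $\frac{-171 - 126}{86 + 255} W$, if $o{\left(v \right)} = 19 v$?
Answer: $\frac{21546}{31} \approx 695.03$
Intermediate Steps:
$W = -798$ ($W = \frac{19 \left(-84\right)}{2} = \frac{1}{2} \left(-1596\right) = -798$)
$\frac{-171 - 126}{86 + 255} W = \frac{-171 - 126}{86 + 255} \left(-798\right) = - \frac{297}{341} \left(-798\right) = \left(-297\right) \frac{1}{341} \left(-798\right) = \left(- \frac{27}{31}\right) \left(-798\right) = \frac{21546}{31}$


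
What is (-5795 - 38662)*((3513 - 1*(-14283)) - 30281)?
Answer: 555045645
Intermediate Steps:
(-5795 - 38662)*((3513 - 1*(-14283)) - 30281) = -44457*((3513 + 14283) - 30281) = -44457*(17796 - 30281) = -44457*(-12485) = 555045645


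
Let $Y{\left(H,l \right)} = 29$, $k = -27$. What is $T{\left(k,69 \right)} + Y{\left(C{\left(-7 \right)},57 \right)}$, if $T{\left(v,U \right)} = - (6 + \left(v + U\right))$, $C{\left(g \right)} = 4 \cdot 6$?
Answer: $-19$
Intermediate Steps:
$C{\left(g \right)} = 24$
$T{\left(v,U \right)} = -6 - U - v$ ($T{\left(v,U \right)} = - (6 + \left(U + v\right)) = - (6 + U + v) = -6 - U - v$)
$T{\left(k,69 \right)} + Y{\left(C{\left(-7 \right)},57 \right)} = \left(-6 - 69 - -27\right) + 29 = \left(-6 - 69 + 27\right) + 29 = -48 + 29 = -19$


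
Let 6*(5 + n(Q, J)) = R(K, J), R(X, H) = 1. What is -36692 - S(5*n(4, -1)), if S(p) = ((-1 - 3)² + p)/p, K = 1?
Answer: -5320389/145 ≈ -36692.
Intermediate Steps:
n(Q, J) = -29/6 (n(Q, J) = -5 + (⅙)*1 = -5 + ⅙ = -29/6)
S(p) = (16 + p)/p (S(p) = ((-4)² + p)/p = (16 + p)/p)
-36692 - S(5*n(4, -1)) = -36692 - (16 + 5*(-29/6))/(5*(-29/6)) = -36692 - (16 - 145/6)/(-145/6) = -36692 - (-6)*(-49)/(145*6) = -36692 - 1*49/145 = -36692 - 49/145 = -5320389/145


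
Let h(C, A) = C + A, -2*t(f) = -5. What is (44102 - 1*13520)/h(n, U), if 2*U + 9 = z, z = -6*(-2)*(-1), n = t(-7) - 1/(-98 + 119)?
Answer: -642222/169 ≈ -3800.1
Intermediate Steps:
t(f) = 5/2 (t(f) = -½*(-5) = 5/2)
n = 103/42 (n = 5/2 - 1/(-98 + 119) = 5/2 - 1/21 = 103/42 ≈ 2.4524)
z = -12 (z = 12*(-1) = -12)
U = -21/2 (U = -9/2 + (½)*(-12) = -9/2 - 6 = -21/2 ≈ -10.500)
h(C, A) = A + C
(44102 - 1*13520)/h(n, U) = (44102 - 1*13520)/(-21/2 + 103/42) = (44102 - 13520)/(-169/21) = 30582*(-21/169) = -642222/169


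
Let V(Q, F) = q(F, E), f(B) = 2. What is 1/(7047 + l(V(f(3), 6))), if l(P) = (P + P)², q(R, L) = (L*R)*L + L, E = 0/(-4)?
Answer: 1/7047 ≈ 0.00014190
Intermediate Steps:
E = 0 (E = 0*(-¼) = 0)
q(R, L) = L + R*L² (q(R, L) = R*L² + L = L + R*L²)
V(Q, F) = 0 (V(Q, F) = 0*(1 + 0*F) = 0*(1 + 0) = 0*1 = 0)
l(P) = 4*P² (l(P) = (2*P)² = 4*P²)
1/(7047 + l(V(f(3), 6))) = 1/(7047 + 4*0²) = 1/(7047 + 4*0) = 1/(7047 + 0) = 1/7047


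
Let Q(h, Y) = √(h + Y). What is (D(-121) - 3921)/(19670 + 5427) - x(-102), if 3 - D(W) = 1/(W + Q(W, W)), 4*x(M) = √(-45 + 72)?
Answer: -481913/3086931 - 3*√3/4 + I*√2/33956241 ≈ -1.4552 + 4.1648e-8*I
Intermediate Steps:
x(M) = 3*√3/4 (x(M) = √(-45 + 72)/4 = √27/4 = (3*√3)/4 = 3*√3/4)
Q(h, Y) = √(Y + h)
D(W) = 3 - 1/(W + √2*√W) (D(W) = 3 - 1/(W + √(W + W)) = 3 - 1/(W + √(2*W)) = 3 - 1/(W + √2*√W))
(D(-121) - 3921)/(19670 + 5427) - x(-102) = ((-1 + 3*(-121) + 3*√2*√(-121))/(-121 + √2*√(-121)) - 3921)/(19670 + 5427) - 3*√3/4 = ((-1 - 363 + 3*√2*(11*I))/(-121 + √2*(11*I)) - 3921)/25097 - 3*√3/4 = ((-1 - 363 + 33*I*√2)/(-121 + 11*I*√2) - 3921)*(1/25097) - 3*√3/4 = ((-364 + 33*I*√2)/(-121 + 11*I*√2) - 3921)*(1/25097) - 3*√3/4 = (-3921 + (-364 + 33*I*√2)/(-121 + 11*I*√2))*(1/25097) - 3*√3/4 = (-3921/25097 + (-364 + 33*I*√2)/(25097*(-121 + 11*I*√2))) - 3*√3/4 = -3921/25097 - 3*√3/4 + (-364 + 33*I*√2)/(25097*(-121 + 11*I*√2))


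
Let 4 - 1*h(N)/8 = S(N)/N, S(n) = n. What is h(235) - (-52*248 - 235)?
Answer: 13155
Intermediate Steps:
h(N) = 24 (h(N) = 32 - 8*N/N = 32 - 8*1 = 32 - 8 = 24)
h(235) - (-52*248 - 235) = 24 - (-52*248 - 235) = 24 - (-12896 - 235) = 24 - 1*(-13131) = 24 + 13131 = 13155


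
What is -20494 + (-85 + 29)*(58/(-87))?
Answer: -61370/3 ≈ -20457.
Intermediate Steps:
-20494 + (-85 + 29)*(58/(-87)) = -20494 - 3248*(-1)/87 = -20494 - 56*(-2/3) = -20494 + 112/3 = -61370/3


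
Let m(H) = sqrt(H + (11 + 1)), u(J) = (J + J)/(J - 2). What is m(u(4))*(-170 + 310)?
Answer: 560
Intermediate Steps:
u(J) = 2*J/(-2 + J) (u(J) = (2*J)/(-2 + J) = 2*J/(-2 + J))
m(H) = sqrt(12 + H) (m(H) = sqrt(H + 12) = sqrt(12 + H))
m(u(4))*(-170 + 310) = sqrt(12 + 2*4/(-2 + 4))*(-170 + 310) = sqrt(12 + 2*4/2)*140 = sqrt(12 + 2*4*(1/2))*140 = sqrt(12 + 4)*140 = sqrt(16)*140 = 4*140 = 560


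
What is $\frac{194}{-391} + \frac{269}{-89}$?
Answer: $- \frac{122445}{34799} \approx -3.5186$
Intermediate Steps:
$\frac{194}{-391} + \frac{269}{-89} = 194 \left(- \frac{1}{391}\right) + 269 \left(- \frac{1}{89}\right) = - \frac{194}{391} - \frac{269}{89} = - \frac{122445}{34799}$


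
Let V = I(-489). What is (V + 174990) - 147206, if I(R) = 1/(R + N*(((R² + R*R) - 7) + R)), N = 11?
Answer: 145997057129/5254717 ≈ 27784.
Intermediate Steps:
I(R) = 1/(-77 + 12*R + 22*R²) (I(R) = 1/(R + 11*(((R² + R*R) - 7) + R)) = 1/(R + 11*(((R² + R²) - 7) + R)) = 1/(R + 11*((2*R² - 7) + R)) = 1/(R + 11*((-7 + 2*R²) + R)) = 1/(R + 11*(-7 + R + 2*R²)) = 1/(R + (-77 + 11*R + 22*R²)) = 1/(-77 + 12*R + 22*R²))
V = 1/5254717 (V = 1/(-77 + 12*(-489) + 22*(-489)²) = 1/(-77 - 5868 + 22*239121) = 1/(-77 - 5868 + 5260662) = 1/5254717 ≈ 1.9031e-7)
(V + 174990) - 147206 = (1/5254717 + 174990) - 147206 = 919522927831/5254717 - 147206 = 145997057129/5254717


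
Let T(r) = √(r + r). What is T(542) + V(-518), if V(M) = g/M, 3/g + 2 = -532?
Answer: 1/92204 + 2*√271 ≈ 32.924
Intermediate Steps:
g = -1/178 (g = 3/(-2 - 532) = 3/(-534) = 3*(-1/534) = -1/178 ≈ -0.0056180)
T(r) = √2*√r (T(r) = √(2*r) = √2*√r)
V(M) = -1/(178*M)
T(542) + V(-518) = √2*√542 - 1/178/(-518) = 2*√271 - 1/178*(-1/518) = 2*√271 + 1/92204 = 1/92204 + 2*√271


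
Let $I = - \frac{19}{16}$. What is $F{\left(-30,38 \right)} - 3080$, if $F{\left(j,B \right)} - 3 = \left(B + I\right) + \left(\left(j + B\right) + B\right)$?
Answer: $- \frac{47907}{16} \approx -2994.2$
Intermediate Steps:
$I = - \frac{19}{16}$ ($I = \left(-19\right) \frac{1}{16} = - \frac{19}{16} \approx -1.1875$)
$F{\left(j,B \right)} = \frac{29}{16} + j + 3 B$ ($F{\left(j,B \right)} = 3 + \left(\left(B - \frac{19}{16}\right) + \left(\left(j + B\right) + B\right)\right) = 3 + \left(\left(- \frac{19}{16} + B\right) + \left(\left(B + j\right) + B\right)\right) = 3 + \left(\left(- \frac{19}{16} + B\right) + \left(j + 2 B\right)\right) = 3 + \left(- \frac{19}{16} + j + 3 B\right) = \frac{29}{16} + j + 3 B$)
$F{\left(-30,38 \right)} - 3080 = \left(\frac{29}{16} - 30 + 3 \cdot 38\right) - 3080 = \left(\frac{29}{16} - 30 + 114\right) - 3080 = \frac{1373}{16} - 3080 = - \frac{47907}{16}$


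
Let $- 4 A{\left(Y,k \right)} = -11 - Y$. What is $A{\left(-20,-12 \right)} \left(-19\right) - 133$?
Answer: $- \frac{361}{4} \approx -90.25$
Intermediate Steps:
$A{\left(Y,k \right)} = \frac{11}{4} + \frac{Y}{4}$ ($A{\left(Y,k \right)} = - \frac{-11 - Y}{4} = \frac{11}{4} + \frac{Y}{4}$)
$A{\left(-20,-12 \right)} \left(-19\right) - 133 = \left(\frac{11}{4} + \frac{1}{4} \left(-20\right)\right) \left(-19\right) - 133 = \left(\frac{11}{4} - 5\right) \left(-19\right) - 133 = \left(- \frac{9}{4}\right) \left(-19\right) - 133 = \frac{171}{4} - 133 = - \frac{361}{4}$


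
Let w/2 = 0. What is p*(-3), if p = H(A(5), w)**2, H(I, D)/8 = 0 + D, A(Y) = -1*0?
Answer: 0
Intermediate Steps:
A(Y) = 0
w = 0 (w = 2*0 = 0)
H(I, D) = 8*D (H(I, D) = 8*(0 + D) = 8*D)
p = 0 (p = (8*0)**2 = 0**2 = 0)
p*(-3) = 0*(-3) = 0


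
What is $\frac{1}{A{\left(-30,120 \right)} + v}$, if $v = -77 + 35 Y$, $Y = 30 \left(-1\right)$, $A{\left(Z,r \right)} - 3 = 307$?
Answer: $- \frac{1}{817} \approx -0.001224$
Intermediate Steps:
$A{\left(Z,r \right)} = 310$ ($A{\left(Z,r \right)} = 3 + 307 = 310$)
$Y = -30$
$v = -1127$ ($v = -77 + 35 \left(-30\right) = -77 - 1050 = -1127$)
$\frac{1}{A{\left(-30,120 \right)} + v} = \frac{1}{310 - 1127} = \frac{1}{-817} = - \frac{1}{817}$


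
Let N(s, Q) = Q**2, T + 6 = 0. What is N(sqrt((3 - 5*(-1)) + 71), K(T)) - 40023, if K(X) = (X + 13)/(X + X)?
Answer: -5763263/144 ≈ -40023.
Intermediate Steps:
T = -6 (T = -6 + 0 = -6)
K(X) = (13 + X)/(2*X) (K(X) = (13 + X)/((2*X)) = (13 + X)*(1/(2*X)) = (13 + X)/(2*X))
N(sqrt((3 - 5*(-1)) + 71), K(T)) - 40023 = ((1/2)*(13 - 6)/(-6))**2 - 40023 = ((1/2)*(-1/6)*7)**2 - 40023 = (-7/12)**2 - 40023 = 49/144 - 40023 = -5763263/144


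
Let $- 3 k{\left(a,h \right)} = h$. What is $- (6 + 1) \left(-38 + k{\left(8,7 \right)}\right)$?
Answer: $\frac{847}{3} \approx 282.33$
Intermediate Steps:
$k{\left(a,h \right)} = - \frac{h}{3}$
$- (6 + 1) \left(-38 + k{\left(8,7 \right)}\right) = - (6 + 1) \left(-38 - \frac{7}{3}\right) = \left(-1\right) 7 \left(-38 - \frac{7}{3}\right) = \left(-7\right) \left(- \frac{121}{3}\right) = \frac{847}{3}$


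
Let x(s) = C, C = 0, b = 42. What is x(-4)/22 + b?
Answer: 42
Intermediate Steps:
x(s) = 0
x(-4)/22 + b = 0/22 + 42 = (1/22)*0 + 42 = 0 + 42 = 42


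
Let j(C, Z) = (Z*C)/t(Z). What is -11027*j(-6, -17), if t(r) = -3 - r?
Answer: -562377/7 ≈ -80340.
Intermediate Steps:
j(C, Z) = C*Z/(-3 - Z) (j(C, Z) = (Z*C)/(-3 - Z) = (C*Z)/(-3 - Z) = C*Z/(-3 - Z))
-11027*j(-6, -17) = -(-11027)*(-6)*(-17)/(3 - 17) = -(-11027)*(-6)*(-17)/(-14) = -(-11027)*(-6)*(-17)*(-1)/14 = -11027*51/7 = -562377/7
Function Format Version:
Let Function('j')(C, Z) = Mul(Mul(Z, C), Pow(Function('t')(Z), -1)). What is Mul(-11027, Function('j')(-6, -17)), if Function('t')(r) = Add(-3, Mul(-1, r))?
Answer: Rational(-562377, 7) ≈ -80340.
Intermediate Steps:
Function('j')(C, Z) = Mul(C, Z, Pow(Add(-3, Mul(-1, Z)), -1)) (Function('j')(C, Z) = Mul(Mul(Z, C), Pow(Add(-3, Mul(-1, Z)), -1)) = Mul(Mul(C, Z), Pow(Add(-3, Mul(-1, Z)), -1)) = Mul(C, Z, Pow(Add(-3, Mul(-1, Z)), -1)))
Mul(-11027, Function('j')(-6, -17)) = Mul(-11027, Mul(-1, -6, -17, Pow(Add(3, -17), -1))) = Mul(-11027, Mul(-1, -6, -17, Pow(-14, -1))) = Mul(-11027, Mul(-1, -6, -17, Rational(-1, 14))) = Mul(-11027, Rational(51, 7)) = Rational(-562377, 7)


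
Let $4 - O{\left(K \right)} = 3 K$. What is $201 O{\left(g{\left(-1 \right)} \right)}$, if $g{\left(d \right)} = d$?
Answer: $1407$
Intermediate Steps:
$O{\left(K \right)} = 4 - 3 K$
$201 O{\left(g{\left(-1 \right)} \right)} = 201 \left(4 - -3\right) = 201 \left(4 + 3\right) = 201 \cdot 7 = 1407$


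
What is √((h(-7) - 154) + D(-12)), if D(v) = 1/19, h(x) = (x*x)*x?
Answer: I*√179398/19 ≈ 22.292*I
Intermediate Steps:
h(x) = x³ (h(x) = x²*x = x³)
D(v) = 1/19
√((h(-7) - 154) + D(-12)) = √(((-7)³ - 154) + 1/19) = √((-343 - 154) + 1/19) = √(-497 + 1/19) = √(-9442/19) = I*√179398/19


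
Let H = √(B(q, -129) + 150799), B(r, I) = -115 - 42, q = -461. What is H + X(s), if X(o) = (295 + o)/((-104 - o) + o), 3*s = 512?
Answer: -1397/312 + 3*√16738 ≈ 383.65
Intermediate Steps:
s = 512/3 (s = (⅓)*512 = 512/3 ≈ 170.67)
B(r, I) = -157
H = 3*√16738 (H = √(-157 + 150799) = √150642 = 3*√16738 ≈ 388.13)
X(o) = -295/104 - o/104 (X(o) = (295 + o)/(-104) = (295 + o)*(-1/104) = -295/104 - o/104)
H + X(s) = 3*√16738 + (-295/104 - 1/104*512/3) = 3*√16738 + (-295/104 - 64/39) = 3*√16738 - 1397/312 = -1397/312 + 3*√16738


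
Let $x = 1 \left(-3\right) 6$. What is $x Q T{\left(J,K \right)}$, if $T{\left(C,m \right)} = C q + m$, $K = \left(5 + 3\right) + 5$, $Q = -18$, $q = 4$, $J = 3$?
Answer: $8100$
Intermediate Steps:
$x = -18$ ($x = \left(-3\right) 6 = -18$)
$K = 13$ ($K = 8 + 5 = 13$)
$T{\left(C,m \right)} = m + 4 C$ ($T{\left(C,m \right)} = C 4 + m = 4 C + m = m + 4 C$)
$x Q T{\left(J,K \right)} = \left(-18\right) \left(-18\right) \left(13 + 4 \cdot 3\right) = 324 \left(13 + 12\right) = 324 \cdot 25 = 8100$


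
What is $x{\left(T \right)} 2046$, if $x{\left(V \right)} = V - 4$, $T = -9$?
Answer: $-26598$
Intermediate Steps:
$x{\left(V \right)} = -4 + V$ ($x{\left(V \right)} = V - 4 = -4 + V$)
$x{\left(T \right)} 2046 = \left(-4 - 9\right) 2046 = \left(-13\right) 2046 = -26598$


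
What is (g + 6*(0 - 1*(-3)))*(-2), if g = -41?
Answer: 46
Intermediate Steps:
(g + 6*(0 - 1*(-3)))*(-2) = (-41 + 6*(0 - 1*(-3)))*(-2) = (-41 + 6*(0 + 3))*(-2) = (-41 + 6*3)*(-2) = (-41 + 18)*(-2) = -23*(-2) = 46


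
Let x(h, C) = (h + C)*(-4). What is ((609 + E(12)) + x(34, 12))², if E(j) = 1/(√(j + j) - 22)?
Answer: 9552912127/52900 - 97739*√6/26450 ≈ 1.8058e+5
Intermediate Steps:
E(j) = 1/(-22 + √2*√j) (E(j) = 1/(√(2*j) - 22) = 1/(√2*√j - 22) = 1/(-22 + √2*√j))
x(h, C) = -4*C - 4*h (x(h, C) = (C + h)*(-4) = -4*C - 4*h)
((609 + E(12)) + x(34, 12))² = ((609 + 1/(-22 + √2*√12)) + (-4*12 - 4*34))² = ((609 + 1/(-22 + √2*(2*√3))) + (-48 - 136))² = ((609 + 1/(-22 + 2*√6)) - 184)² = (425 + 1/(-22 + 2*√6))²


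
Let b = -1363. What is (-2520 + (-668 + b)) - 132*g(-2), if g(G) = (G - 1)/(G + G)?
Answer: -4650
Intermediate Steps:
g(G) = (-1 + G)/(2*G) (g(G) = (-1 + G)/((2*G)) = (-1 + G)*(1/(2*G)) = (-1 + G)/(2*G))
(-2520 + (-668 + b)) - 132*g(-2) = (-2520 + (-668 - 1363)) - 66*(-1 - 2)/(-2) = (-2520 - 2031) - 66*(-1)*(-3)/2 = -4551 - 132*¾ = -4551 - 99 = -4650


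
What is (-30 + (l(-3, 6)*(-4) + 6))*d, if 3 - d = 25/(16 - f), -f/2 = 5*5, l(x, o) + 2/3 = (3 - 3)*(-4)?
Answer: -5536/99 ≈ -55.919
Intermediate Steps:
l(x, o) = -2/3 (l(x, o) = -2/3 + (3 - 3)*(-4) = -2/3 + 0*(-4) = -2/3 + 0 = -2/3)
f = -50 (f = -10*5 = -2*25 = -50)
d = 173/66 (d = 3 - 25/(16 - 1*(-50)) = 3 - 25/(16 + 50) = 3 - 25/66 = 173/66 ≈ 2.6212)
(-30 + (l(-3, 6)*(-4) + 6))*d = (-30 + (-2/3*(-4) + 6))*(173/66) = (-30 + (8/3 + 6))*(173/66) = (-30 + 26/3)*(173/66) = -64/3*173/66 = -5536/99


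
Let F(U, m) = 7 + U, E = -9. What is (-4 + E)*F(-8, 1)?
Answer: 13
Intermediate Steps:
(-4 + E)*F(-8, 1) = (-4 - 9)*(7 - 8) = -13*(-1) = 13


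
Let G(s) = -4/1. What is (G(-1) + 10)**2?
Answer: 36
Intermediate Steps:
G(s) = -4 (G(s) = -4*1 = -4)
(G(-1) + 10)**2 = (-4 + 10)**2 = 6**2 = 36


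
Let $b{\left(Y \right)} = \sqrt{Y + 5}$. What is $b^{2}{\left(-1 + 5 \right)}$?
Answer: $9$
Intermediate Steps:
$b{\left(Y \right)} = \sqrt{5 + Y}$
$b^{2}{\left(-1 + 5 \right)} = \left(\sqrt{5 + \left(-1 + 5\right)}\right)^{2} = \left(\sqrt{5 + 4}\right)^{2} = \left(\sqrt{9}\right)^{2} = 3^{2} = 9$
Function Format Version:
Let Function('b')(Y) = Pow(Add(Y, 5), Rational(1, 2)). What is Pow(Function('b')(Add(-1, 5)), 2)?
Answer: 9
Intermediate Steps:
Function('b')(Y) = Pow(Add(5, Y), Rational(1, 2))
Pow(Function('b')(Add(-1, 5)), 2) = Pow(Pow(Add(5, Add(-1, 5)), Rational(1, 2)), 2) = Pow(Pow(Add(5, 4), Rational(1, 2)), 2) = Pow(Pow(9, Rational(1, 2)), 2) = Pow(3, 2) = 9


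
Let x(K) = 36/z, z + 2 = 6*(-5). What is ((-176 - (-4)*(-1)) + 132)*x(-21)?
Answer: 54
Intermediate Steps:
z = -32 (z = -2 + 6*(-5) = -2 - 30 = -32)
x(K) = -9/8 (x(K) = 36/(-32) = 36*(-1/32) = -9/8)
((-176 - (-4)*(-1)) + 132)*x(-21) = ((-176 - (-4)*(-1)) + 132)*(-9/8) = ((-176 - 1*4) + 132)*(-9/8) = ((-176 - 4) + 132)*(-9/8) = (-180 + 132)*(-9/8) = -48*(-9/8) = 54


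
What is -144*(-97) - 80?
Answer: 13888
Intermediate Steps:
-144*(-97) - 80 = 13968 - 80 = 13888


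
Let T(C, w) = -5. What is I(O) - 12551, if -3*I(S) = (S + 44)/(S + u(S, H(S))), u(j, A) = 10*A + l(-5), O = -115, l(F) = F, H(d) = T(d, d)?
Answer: -6401081/510 ≈ -12551.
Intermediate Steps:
H(d) = -5
u(j, A) = -5 + 10*A (u(j, A) = 10*A - 5 = -5 + 10*A)
I(S) = -(44 + S)/(3*(-55 + S)) (I(S) = -(S + 44)/(3*(S + (-5 + 10*(-5)))) = -(44 + S)/(3*(S + (-5 - 50))) = -(44 + S)/(3*(S - 55)) = -(44 + S)/(3*(-55 + S)))
I(O) - 12551 = (-44 - 1*(-115))/(3*(-55 - 115)) - 12551 = (⅓)*(-44 + 115)/(-170) - 12551 = (⅓)*(-1/170)*71 - 12551 = -71/510 - 12551 = -6401081/510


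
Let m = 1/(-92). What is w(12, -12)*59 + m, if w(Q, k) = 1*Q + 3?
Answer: 81419/92 ≈ 884.99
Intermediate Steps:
w(Q, k) = 3 + Q (w(Q, k) = Q + 3 = 3 + Q)
m = -1/92 ≈ -0.010870
w(12, -12)*59 + m = (3 + 12)*59 - 1/92 = 15*59 - 1/92 = 885 - 1/92 = 81419/92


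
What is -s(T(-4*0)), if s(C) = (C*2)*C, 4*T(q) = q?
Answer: 0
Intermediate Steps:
T(q) = q/4
s(C) = 2*C**2 (s(C) = (2*C)*C = 2*C**2)
-s(T(-4*0)) = -2*((-4*0)/4)**2 = -2*((1/4)*0)**2 = -2*0**2 = -2*0 = -1*0 = 0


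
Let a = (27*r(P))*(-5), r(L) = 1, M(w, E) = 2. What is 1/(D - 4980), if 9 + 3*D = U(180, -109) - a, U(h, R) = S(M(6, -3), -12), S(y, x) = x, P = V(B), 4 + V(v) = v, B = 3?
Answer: -1/4942 ≈ -0.00020235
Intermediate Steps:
V(v) = -4 + v
P = -1 (P = -4 + 3 = -1)
U(h, R) = -12
a = -135 (a = (27*1)*(-5) = 27*(-5) = -135)
D = 38 (D = -3 + (-12 - 1*(-135))/3 = -3 + (-12 + 135)/3 = -3 + (⅓)*123 = -3 + 41 = 38)
1/(D - 4980) = 1/(38 - 4980) = 1/(-4942) = -1/4942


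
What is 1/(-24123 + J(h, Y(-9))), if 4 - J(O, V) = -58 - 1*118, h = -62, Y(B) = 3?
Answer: -1/23943 ≈ -4.1766e-5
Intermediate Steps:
J(O, V) = 180 (J(O, V) = 4 - (-58 - 1*118) = 4 - (-58 - 118) = 4 - 1*(-176) = 4 + 176 = 180)
1/(-24123 + J(h, Y(-9))) = 1/(-24123 + 180) = 1/(-23943) = -1/23943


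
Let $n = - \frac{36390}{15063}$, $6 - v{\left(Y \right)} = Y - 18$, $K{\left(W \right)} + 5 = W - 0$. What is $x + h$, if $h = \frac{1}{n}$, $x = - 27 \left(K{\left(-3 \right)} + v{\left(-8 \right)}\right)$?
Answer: $- \frac{7865261}{12130} \approx -648.41$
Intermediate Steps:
$K{\left(W \right)} = -5 + W$ ($K{\left(W \right)} = -5 + \left(W - 0\right) = -5 + \left(W + 0\right) = -5 + W$)
$v{\left(Y \right)} = 24 - Y$ ($v{\left(Y \right)} = 6 - \left(Y - 18\right) = 6 - \left(-18 + Y\right) = 24 - Y$)
$n = - \frac{12130}{5021}$ ($n = \left(-36390\right) \frac{1}{15063} = - \frac{12130}{5021} \approx -2.4159$)
$x = -648$ ($x = - 27 \left(\left(-5 - 3\right) + \left(24 - -8\right)\right) = - 27 \left(-8 + \left(24 + 8\right)\right) = - 27 \left(-8 + 32\right) = \left(-27\right) 24 = -648$)
$h = - \frac{5021}{12130}$ ($h = \frac{1}{- \frac{12130}{5021}} = - \frac{5021}{12130} \approx -0.41393$)
$x + h = -648 - \frac{5021}{12130} = - \frac{7865261}{12130}$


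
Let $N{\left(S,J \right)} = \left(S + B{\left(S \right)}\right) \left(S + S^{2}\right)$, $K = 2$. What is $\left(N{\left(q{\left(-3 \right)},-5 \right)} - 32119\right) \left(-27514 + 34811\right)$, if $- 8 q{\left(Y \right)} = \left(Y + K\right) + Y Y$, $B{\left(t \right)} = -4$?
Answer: $-234372343$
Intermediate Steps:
$q{\left(Y \right)} = - \frac{1}{4} - \frac{Y}{8} - \frac{Y^{2}}{8}$ ($q{\left(Y \right)} = - \frac{\left(Y + 2\right) + Y Y}{8} = - \frac{\left(2 + Y\right) + Y^{2}}{8} = - \frac{2 + Y + Y^{2}}{8} = - \frac{1}{4} - \frac{Y}{8} - \frac{Y^{2}}{8}$)
$N{\left(S,J \right)} = \left(-4 + S\right) \left(S + S^{2}\right)$ ($N{\left(S,J \right)} = \left(S - 4\right) \left(S + S^{2}\right) = \left(-4 + S\right) \left(S + S^{2}\right)$)
$\left(N{\left(q{\left(-3 \right)},-5 \right)} - 32119\right) \left(-27514 + 34811\right) = \left(\left(- \frac{1}{4} - - \frac{3}{8} - \frac{\left(-3\right)^{2}}{8}\right) \left(-4 + \left(- \frac{1}{4} - - \frac{3}{8} - \frac{\left(-3\right)^{2}}{8}\right)^{2} - 3 \left(- \frac{1}{4} - - \frac{3}{8} - \frac{\left(-3\right)^{2}}{8}\right)\right) - 32119\right) \left(-27514 + 34811\right) = \left(\left(- \frac{1}{4} + \frac{3}{8} - \frac{9}{8}\right) \left(-4 + \left(- \frac{1}{4} + \frac{3}{8} - \frac{9}{8}\right)^{2} - 3 \left(- \frac{1}{4} + \frac{3}{8} - \frac{9}{8}\right)\right) - 32119\right) 7297 = \left(- (-4 + \left(-1\right)^{2} - -3) - 32119\right) 7297 = \left(- (-4 + 1 + 3) - 32119\right) 7297 = \left(\left(-1\right) 0 - 32119\right) 7297 = \left(0 - 32119\right) 7297 = \left(-32119\right) 7297 = -234372343$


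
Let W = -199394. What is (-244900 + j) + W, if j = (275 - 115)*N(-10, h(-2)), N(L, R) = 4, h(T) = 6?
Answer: -443654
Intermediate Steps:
j = 640 (j = (275 - 115)*4 = 160*4 = 640)
(-244900 + j) + W = (-244900 + 640) - 199394 = -244260 - 199394 = -443654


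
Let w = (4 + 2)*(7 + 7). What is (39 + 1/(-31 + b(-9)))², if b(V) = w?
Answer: 4276624/2809 ≈ 1522.5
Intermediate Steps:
w = 84 (w = 6*14 = 84)
b(V) = 84
(39 + 1/(-31 + b(-9)))² = (39 + 1/(-31 + 84))² = (39 + 1/53)² = (2068/53)² = 4276624/2809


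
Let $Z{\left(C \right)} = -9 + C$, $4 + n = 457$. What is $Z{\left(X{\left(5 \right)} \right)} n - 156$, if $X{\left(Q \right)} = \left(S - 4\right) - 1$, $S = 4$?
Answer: $-4686$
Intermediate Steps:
$n = 453$ ($n = -4 + 457 = 453$)
$X{\left(Q \right)} = -1$ ($X{\left(Q \right)} = \left(4 - 4\right) - 1 = 0 - 1 = -1$)
$Z{\left(X{\left(5 \right)} \right)} n - 156 = \left(-9 - 1\right) 453 - 156 = \left(-10\right) 453 - 156 = -4530 - 156 = -4686$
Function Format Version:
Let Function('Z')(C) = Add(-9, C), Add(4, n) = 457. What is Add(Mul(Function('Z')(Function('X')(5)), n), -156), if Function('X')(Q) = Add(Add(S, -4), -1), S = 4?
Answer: -4686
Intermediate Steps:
n = 453 (n = Add(-4, 457) = 453)
Function('X')(Q) = -1 (Function('X')(Q) = Add(Add(4, -4), -1) = Add(0, -1) = -1)
Add(Mul(Function('Z')(Function('X')(5)), n), -156) = Add(Mul(Add(-9, -1), 453), -156) = Add(Mul(-10, 453), -156) = Add(-4530, -156) = -4686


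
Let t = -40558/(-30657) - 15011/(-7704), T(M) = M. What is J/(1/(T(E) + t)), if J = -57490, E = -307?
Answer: 687341606057855/39363588 ≈ 1.7461e+7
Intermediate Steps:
t = 257550353/78727176 (t = -40558*(-1/30657) - 15011*(-1/7704) = 40558/30657 + 15011/7704 = 257550353/78727176 ≈ 3.2714)
J/(1/(T(E) + t)) = -57490/(1/(-307 + 257550353/78727176)) = -57490/(1/(-23911692679/78727176)) = -57490/(-78727176/23911692679) = -57490*(-23911692679/78727176) = 687341606057855/39363588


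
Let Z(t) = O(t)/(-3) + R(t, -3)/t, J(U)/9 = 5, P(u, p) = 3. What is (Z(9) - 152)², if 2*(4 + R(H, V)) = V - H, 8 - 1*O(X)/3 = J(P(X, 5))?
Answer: 1092025/81 ≈ 13482.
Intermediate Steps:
J(U) = 45 (J(U) = 9*5 = 45)
O(X) = -111 (O(X) = 24 - 3*45 = 24 - 135 = -111)
R(H, V) = -4 + V/2 - H/2 (R(H, V) = -4 + (V - H)/2 = -4 + (V/2 - H/2) = -4 + V/2 - H/2)
Z(t) = 37 + (-11/2 - t/2)/t (Z(t) = -111/(-3) + (-4 + (½)*(-3) - t/2)/t = -111*(-⅓) + (-4 - 3/2 - t/2)/t = 37 + (-11/2 - t/2)/t)
(Z(9) - 152)² = ((½)*(-11 + 73*9)/9 - 152)² = ((½)*(⅑)*(-11 + 657) - 152)² = ((½)*(⅑)*646 - 152)² = (323/9 - 152)² = (-1045/9)² = 1092025/81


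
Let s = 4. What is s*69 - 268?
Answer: 8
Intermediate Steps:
s*69 - 268 = 4*69 - 268 = 276 - 268 = 8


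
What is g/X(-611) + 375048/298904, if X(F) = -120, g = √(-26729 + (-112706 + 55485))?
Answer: 46881/37363 - I*√3358/24 ≈ 1.2547 - 2.4145*I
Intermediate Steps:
g = 5*I*√3358 (g = √(-26729 - 57221) = √(-83950) = 5*I*√3358 ≈ 289.74*I)
g/X(-611) + 375048/298904 = (5*I*√3358)/(-120) + 375048/298904 = (5*I*√3358)*(-1/120) + 375048*(1/298904) = -I*√3358/24 + 46881/37363 = 46881/37363 - I*√3358/24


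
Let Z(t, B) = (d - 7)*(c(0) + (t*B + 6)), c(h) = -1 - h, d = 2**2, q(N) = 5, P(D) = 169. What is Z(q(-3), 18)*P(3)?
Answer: -48165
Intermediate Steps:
d = 4
Z(t, B) = -15 - 3*B*t (Z(t, B) = (4 - 7)*((-1 - 1*0) + (t*B + 6)) = -3*((-1 + 0) + (B*t + 6)) = -3*(-1 + (6 + B*t)) = -3*(5 + B*t) = -15 - 3*B*t)
Z(q(-3), 18)*P(3) = (-15 - 3*18*5)*169 = (-15 - 270)*169 = -285*169 = -48165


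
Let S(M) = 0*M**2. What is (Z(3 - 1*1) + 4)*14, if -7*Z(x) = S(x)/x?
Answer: 56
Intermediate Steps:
S(M) = 0
Z(x) = 0 (Z(x) = -0/x = -1/7*0 = 0)
(Z(3 - 1*1) + 4)*14 = (0 + 4)*14 = 4*14 = 56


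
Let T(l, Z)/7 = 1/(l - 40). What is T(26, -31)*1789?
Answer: -1789/2 ≈ -894.50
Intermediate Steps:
T(l, Z) = 7/(-40 + l) (T(l, Z) = 7/(l - 40) = 7/(-40 + l))
T(26, -31)*1789 = (7/(-40 + 26))*1789 = (7/(-14))*1789 = (7*(-1/14))*1789 = -1/2*1789 = -1789/2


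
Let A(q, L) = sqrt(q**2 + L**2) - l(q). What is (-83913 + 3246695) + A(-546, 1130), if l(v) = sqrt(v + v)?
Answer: 3162782 + 2*sqrt(393754) - 2*I*sqrt(273) ≈ 3.164e+6 - 33.045*I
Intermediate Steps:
l(v) = sqrt(2)*sqrt(v) (l(v) = sqrt(2*v) = sqrt(2)*sqrt(v))
A(q, L) = sqrt(L**2 + q**2) - sqrt(2)*sqrt(q) (A(q, L) = sqrt(q**2 + L**2) - sqrt(2)*sqrt(q) = sqrt(L**2 + q**2) - sqrt(2)*sqrt(q))
(-83913 + 3246695) + A(-546, 1130) = (-83913 + 3246695) + (sqrt(1130**2 + (-546)**2) - sqrt(2)*sqrt(-546)) = 3162782 + (sqrt(1276900 + 298116) - sqrt(2)*I*sqrt(546)) = 3162782 + (sqrt(1575016) - 2*I*sqrt(273)) = 3162782 + (2*sqrt(393754) - 2*I*sqrt(273)) = 3162782 + 2*sqrt(393754) - 2*I*sqrt(273)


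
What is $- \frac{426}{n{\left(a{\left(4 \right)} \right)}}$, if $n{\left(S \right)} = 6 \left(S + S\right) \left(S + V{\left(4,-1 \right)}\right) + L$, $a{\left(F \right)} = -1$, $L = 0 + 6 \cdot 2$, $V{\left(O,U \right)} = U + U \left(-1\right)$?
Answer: $- \frac{71}{4} \approx -17.75$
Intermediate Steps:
$V{\left(O,U \right)} = 0$ ($V{\left(O,U \right)} = U - U = 0$)
$L = 12$ ($L = 0 + 12 = 12$)
$n{\left(S \right)} = 12 + 12 S^{2}$ ($n{\left(S \right)} = 6 \left(S + S\right) \left(S + 0\right) + 12 = 6 \cdot 2 S S + 12 = 6 \cdot 2 S^{2} + 12 = 12 S^{2} + 12 = 12 + 12 S^{2}$)
$- \frac{426}{n{\left(a{\left(4 \right)} \right)}} = - \frac{426}{12 + 12 \left(-1\right)^{2}} = - \frac{426}{12 + 12 \cdot 1} = - \frac{426}{12 + 12} = - \frac{426}{24} = \left(-426\right) \frac{1}{24} = - \frac{71}{4}$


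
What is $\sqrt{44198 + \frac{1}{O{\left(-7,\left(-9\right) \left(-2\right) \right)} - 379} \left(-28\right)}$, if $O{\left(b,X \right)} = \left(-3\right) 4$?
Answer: $\frac{\sqrt{6757045386}}{391} \approx 210.23$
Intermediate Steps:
$O{\left(b,X \right)} = -12$
$\sqrt{44198 + \frac{1}{O{\left(-7,\left(-9\right) \left(-2\right) \right)} - 379} \left(-28\right)} = \sqrt{44198 + \frac{1}{-12 - 379} \left(-28\right)} = \sqrt{44198 + \frac{1}{-391} \left(-28\right)} = \sqrt{44198 - - \frac{28}{391}} = \sqrt{44198 + \frac{28}{391}} = \sqrt{\frac{17281446}{391}} = \frac{\sqrt{6757045386}}{391}$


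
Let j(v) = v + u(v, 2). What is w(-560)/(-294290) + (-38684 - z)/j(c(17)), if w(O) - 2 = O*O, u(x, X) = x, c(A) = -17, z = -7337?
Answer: 4607223081/5002930 ≈ 920.91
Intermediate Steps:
j(v) = 2*v (j(v) = v + v = 2*v)
w(O) = 2 + O**2 (w(O) = 2 + O*O = 2 + O**2)
w(-560)/(-294290) + (-38684 - z)/j(c(17)) = (2 + (-560)**2)/(-294290) + (-38684 - 1*(-7337))/((2*(-17))) = (2 + 313600)*(-1/294290) + (-38684 + 7337)/(-34) = 313602*(-1/294290) - 31347*(-1/34) = -156801/147145 + 31347/34 = 4607223081/5002930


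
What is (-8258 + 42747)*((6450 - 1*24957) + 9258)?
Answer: -318988761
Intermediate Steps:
(-8258 + 42747)*((6450 - 1*24957) + 9258) = 34489*((6450 - 24957) + 9258) = 34489*(-18507 + 9258) = 34489*(-9249) = -318988761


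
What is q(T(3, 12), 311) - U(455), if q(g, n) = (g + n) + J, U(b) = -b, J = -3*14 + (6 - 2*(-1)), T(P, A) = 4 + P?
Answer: 739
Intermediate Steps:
J = -34 (J = -42 + (6 + 2) = -42 + 8 = -34)
q(g, n) = -34 + g + n (q(g, n) = (g + n) - 34 = -34 + g + n)
q(T(3, 12), 311) - U(455) = (-34 + (4 + 3) + 311) - (-1)*455 = (-34 + 7 + 311) - 1*(-455) = 284 + 455 = 739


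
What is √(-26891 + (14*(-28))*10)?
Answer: I*√30811 ≈ 175.53*I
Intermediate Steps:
√(-26891 + (14*(-28))*10) = √(-26891 - 392*10) = √(-26891 - 3920) = √(-30811) = I*√30811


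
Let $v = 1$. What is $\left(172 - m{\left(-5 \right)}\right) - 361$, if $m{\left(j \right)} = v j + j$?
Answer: $-179$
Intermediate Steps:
$m{\left(j \right)} = 2 j$ ($m{\left(j \right)} = 1 j + j = j + j = 2 j$)
$\left(172 - m{\left(-5 \right)}\right) - 361 = \left(172 - 2 \left(-5\right)\right) - 361 = \left(172 - -10\right) - 361 = \left(172 + 10\right) - 361 = 182 - 361 = -179$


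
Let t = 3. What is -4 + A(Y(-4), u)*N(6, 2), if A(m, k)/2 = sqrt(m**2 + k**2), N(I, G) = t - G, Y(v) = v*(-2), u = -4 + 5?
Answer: -4 + 2*sqrt(65) ≈ 12.125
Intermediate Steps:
u = 1
Y(v) = -2*v
N(I, G) = 3 - G
A(m, k) = 2*sqrt(k**2 + m**2) (A(m, k) = 2*sqrt(m**2 + k**2) = 2*sqrt(k**2 + m**2))
-4 + A(Y(-4), u)*N(6, 2) = -4 + (2*sqrt(1**2 + (-2*(-4))**2))*(3 - 1*2) = -4 + (2*sqrt(1 + 8**2))*(3 - 2) = -4 + (2*sqrt(1 + 64))*1 = -4 + (2*sqrt(65))*1 = -4 + 2*sqrt(65)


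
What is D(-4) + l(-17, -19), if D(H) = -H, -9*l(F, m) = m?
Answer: 55/9 ≈ 6.1111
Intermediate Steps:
l(F, m) = -m/9
D(-4) + l(-17, -19) = -1*(-4) - ⅑*(-19) = 4 + 19/9 = 55/9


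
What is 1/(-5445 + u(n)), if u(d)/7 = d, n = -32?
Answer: -1/5669 ≈ -0.00017640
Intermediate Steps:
u(d) = 7*d
1/(-5445 + u(n)) = 1/(-5445 + 7*(-32)) = 1/(-5445 - 224) = 1/(-5669) = -1/5669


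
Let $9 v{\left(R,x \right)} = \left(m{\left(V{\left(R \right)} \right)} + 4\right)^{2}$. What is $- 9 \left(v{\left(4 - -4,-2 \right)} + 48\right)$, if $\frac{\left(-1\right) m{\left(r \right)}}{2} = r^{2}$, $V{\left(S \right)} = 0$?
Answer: $-448$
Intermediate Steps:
$m{\left(r \right)} = - 2 r^{2}$
$v{\left(R,x \right)} = \frac{16}{9}$ ($v{\left(R,x \right)} = \frac{\left(- 2 \cdot 0^{2} + 4\right)^{2}}{9} = \frac{\left(\left(-2\right) 0 + 4\right)^{2}}{9} = \frac{\left(0 + 4\right)^{2}}{9} = \frac{4^{2}}{9} = \frac{1}{9} \cdot 16 = \frac{16}{9}$)
$- 9 \left(v{\left(4 - -4,-2 \right)} + 48\right) = - 9 \left(\frac{16}{9} + 48\right) = \left(-9\right) \frac{448}{9} = -448$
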